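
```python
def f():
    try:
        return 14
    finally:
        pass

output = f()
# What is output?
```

Step-by-step execution trace:
1. `f()` enters try: `return 14` sets pending return value 14.
2. Before returning, `finally: pass` runs (no effect).
3. f() returns 14 → output = 14.
Result: 14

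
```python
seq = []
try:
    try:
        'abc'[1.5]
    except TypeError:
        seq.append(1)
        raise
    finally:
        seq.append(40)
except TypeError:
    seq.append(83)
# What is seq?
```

Step-by-step execution trace:
1. Inner try: `'abc'[1.5]` raises TypeError.
2. Inner `except TypeError` matches → `seq.append(1)` → seq = [1].
3. bare `raise` re-raises TypeError.
4. Inner `finally` runs during unwinding: `seq.append(40)` → seq = [1, 40].
5. Outer `except TypeError` matches → `seq.append(83)` → seq = [1, 40, 83].
Result: [1, 40, 83]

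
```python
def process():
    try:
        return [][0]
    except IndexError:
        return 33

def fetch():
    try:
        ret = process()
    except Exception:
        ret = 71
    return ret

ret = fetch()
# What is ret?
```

Step-by-step execution trace:
1. `fetch()` calls `process()`.
2. In process: `[][0]` raises IndexError; `except IndexError` catches it → returns 33.
3. In fetch: `ret = process()` → ret = 33. No exception reaches fetch.
4. `except Exception` is skipped; fetch returns 33.
5. ret = 33.
Result: 33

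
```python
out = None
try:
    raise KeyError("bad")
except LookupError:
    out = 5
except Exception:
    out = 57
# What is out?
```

Step-by-step execution trace:
1. `raise KeyError(...)` raises KeyError.
2. `except LookupError` matches (KeyError is a subclass of LookupError) → out = 5.
3. `except Exception` is not reached.
Result: 5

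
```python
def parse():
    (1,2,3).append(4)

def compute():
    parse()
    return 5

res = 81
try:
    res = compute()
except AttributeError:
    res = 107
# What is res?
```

Step-by-step execution trace:
1. res starts at 81.
2. try: `compute()` calls `parse()`.
3. `parse()` evaluates `(1,2,3).append(4)`, which raises AttributeError; it propagates through compute (uncaught).
4. `return 5` in compute is not reached; the assignment to res does not complete.
5. `except AttributeError` matches → res = 107.
Result: 107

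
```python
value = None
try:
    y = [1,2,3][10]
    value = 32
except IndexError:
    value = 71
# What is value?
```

Step-by-step execution trace:
1. `y = [1,2,3][10]` raises IndexError.
2. `value = 32` is not reached.
3. `except IndexError` matches → value = 71.
Result: 71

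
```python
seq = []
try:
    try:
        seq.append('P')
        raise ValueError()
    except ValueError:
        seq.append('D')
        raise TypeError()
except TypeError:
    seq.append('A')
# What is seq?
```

Step-by-step execution trace:
1. Inner try: `seq.append('P')` → seq = ['P'].
2. `raise ValueError()` raises ValueError.
3. Inner `except ValueError` matches → `seq.append('D')` → seq = ['P', 'D'].
4. `raise TypeError()` raises TypeError; propagates to outer try.
5. Outer `except TypeError` matches → `seq.append('A')` → seq = ['P', 'D', 'A'].
Result: ['P', 'D', 'A']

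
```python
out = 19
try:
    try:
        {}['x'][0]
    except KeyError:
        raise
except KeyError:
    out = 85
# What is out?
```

Step-by-step execution trace:
1. Inner try: `{}['x'][0]` raises KeyError.
2. Inner `except KeyError` matches; bare `raise` re-raises the same KeyError.
3. Outer `except KeyError` matches → out = 85.
Result: 85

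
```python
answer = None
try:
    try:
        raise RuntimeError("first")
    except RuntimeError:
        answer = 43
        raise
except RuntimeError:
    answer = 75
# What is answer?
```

Step-by-step execution trace:
1. Inner try: `raise RuntimeError("first")` raises RuntimeError.
2. Inner `except RuntimeError` matches → answer = 43.
3. bare `raise` re-raises the same RuntimeError.
4. Outer `except RuntimeError` matches → answer = 75.
Result: 75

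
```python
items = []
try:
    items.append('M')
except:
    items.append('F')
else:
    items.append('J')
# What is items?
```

Step-by-step execution trace:
1. try: `items.append('M')` → items = ['M']. No exception raised.
2. `except` is skipped.
3. `else` runs (try completed without exception): `items.append('J')` → items = ['M', 'J'].
Result: ['M', 'J']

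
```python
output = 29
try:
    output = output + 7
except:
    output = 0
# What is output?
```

Step-by-step execution trace:
1. output starts at 29.
2. try: `output = output + 7` → output = 36. No exception raised.
3. `except` is skipped.
Result: 36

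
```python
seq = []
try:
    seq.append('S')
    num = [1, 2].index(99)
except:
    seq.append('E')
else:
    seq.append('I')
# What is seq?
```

Step-by-step execution trace:
1. try: `seq.append('S')` → seq = ['S'].
2. `num = [1, 2].index(99)` raises ValueError.
3. bare `except` matches → `seq.append('E')` → seq = ['S', 'E'].
4. `else` is skipped (an exception was raised).
Result: ['S', 'E']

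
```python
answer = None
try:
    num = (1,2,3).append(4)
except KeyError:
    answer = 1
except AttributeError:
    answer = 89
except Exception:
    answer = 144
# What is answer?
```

Step-by-step execution trace:
1. `num = (1,2,3).append(4)` raises AttributeError.
2. `except KeyError` does not match AttributeError; skipped.
3. `except AttributeError` matches → answer = 89.
4. Remaining except clauses are skipped.
Result: 89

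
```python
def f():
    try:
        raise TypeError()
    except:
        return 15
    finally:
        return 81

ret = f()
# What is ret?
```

Step-by-step execution trace:
1. `f()` enters try: `raise TypeError()` raises TypeError.
2. bare `except` matches → `return 15` sets pending return value 15.
3. Before returning, `finally: return 81` runs and overrides the pending return.
4. f() returns 81 → ret = 81.
Result: 81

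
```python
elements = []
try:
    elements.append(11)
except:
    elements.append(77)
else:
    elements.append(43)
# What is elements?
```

Step-by-step execution trace:
1. try: `elements.append(11)` → elements = [11]. No exception raised.
2. `except` is skipped.
3. `else` runs (try completed without exception): `elements.append(43)` → elements = [11, 43].
Result: [11, 43]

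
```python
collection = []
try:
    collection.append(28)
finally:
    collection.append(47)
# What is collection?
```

Step-by-step execution trace:
1. try: `collection.append(28)` → collection = [28].
2. The try body completes without raising.
3. finally always runs: `collection.append(47)` → collection = [28, 47].
Result: [28, 47]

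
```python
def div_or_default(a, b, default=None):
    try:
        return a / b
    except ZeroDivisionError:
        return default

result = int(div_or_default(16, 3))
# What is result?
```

Step-by-step execution trace:
1. `div_or_default(16, 3)` enters try: `return 16 / 3` → returns 5.333333333333333. No exception raised.
2. `except ZeroDivisionError` is skipped.
3. `int(5.333333333333333)` → 5 → result = 5.
Result: 5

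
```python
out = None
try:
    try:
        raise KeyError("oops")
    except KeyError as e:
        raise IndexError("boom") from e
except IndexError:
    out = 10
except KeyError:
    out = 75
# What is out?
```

Step-by-step execution trace:
1. Inner try raises KeyError; inner `except KeyError as e` catches it.
2. `raise IndexError(...) from e` raises IndexError (KeyError is attached as __cause__, but only IndexError is active).
3. Outer `except IndexError` matches → out = 10.
4. `except KeyError` is not reached.
Result: 10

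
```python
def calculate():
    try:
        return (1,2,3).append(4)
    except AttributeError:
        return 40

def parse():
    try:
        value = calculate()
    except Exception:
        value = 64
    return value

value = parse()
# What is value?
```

Step-by-step execution trace:
1. `parse()` calls `calculate()`.
2. In calculate: `(1,2,3).append(4)` raises AttributeError; `except AttributeError` catches it → returns 40.
3. In parse: `value = calculate()` → value = 40. No exception reaches parse.
4. `except Exception` is skipped; parse returns 40.
5. value = 40.
Result: 40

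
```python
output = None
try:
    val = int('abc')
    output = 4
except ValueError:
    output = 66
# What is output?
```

Step-by-step execution trace:
1. `val = int('abc')` raises ValueError.
2. `output = 4` is not reached.
3. `except ValueError` matches → output = 66.
Result: 66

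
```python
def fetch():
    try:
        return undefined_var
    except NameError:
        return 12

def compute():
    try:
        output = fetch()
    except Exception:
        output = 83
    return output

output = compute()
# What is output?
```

Step-by-step execution trace:
1. `compute()` calls `fetch()`.
2. In fetch: `undefined_var` raises NameError; `except NameError` catches it → returns 12.
3. In compute: `output = fetch()` → output = 12. No exception reaches compute.
4. `except Exception` is skipped; compute returns 12.
5. output = 12.
Result: 12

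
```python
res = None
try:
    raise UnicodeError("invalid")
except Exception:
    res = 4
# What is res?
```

Step-by-step execution trace:
1. `raise UnicodeError(...)` raises UnicodeError.
2. `except Exception` matches (UnicodeError is a subclass of Exception) → res = 4.
Result: 4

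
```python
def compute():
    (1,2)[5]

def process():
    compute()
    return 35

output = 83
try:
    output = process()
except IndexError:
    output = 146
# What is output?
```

Step-by-step execution trace:
1. output starts at 83.
2. try: `process()` calls `compute()`.
3. `compute()` evaluates `(1,2)[5]`, which raises IndexError; it propagates through process (uncaught).
4. `return 35` in process is not reached; the assignment to output does not complete.
5. `except IndexError` matches → output = 146.
Result: 146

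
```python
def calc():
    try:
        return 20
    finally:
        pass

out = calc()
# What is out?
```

Step-by-step execution trace:
1. `calc()` enters try: `return 20` sets pending return value 20.
2. Before returning, `finally: pass` runs (no effect).
3. calc() returns 20 → out = 20.
Result: 20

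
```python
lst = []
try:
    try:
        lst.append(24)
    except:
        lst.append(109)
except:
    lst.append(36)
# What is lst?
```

Step-by-step execution trace:
1. Inner try: `lst.append(24)` → lst = [24]. No exception raised.
2. Inner `except` is skipped.
3. Inner try completes normally; outer `except` is skipped.
Result: [24]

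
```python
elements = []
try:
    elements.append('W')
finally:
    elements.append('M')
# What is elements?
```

Step-by-step execution trace:
1. try: `elements.append('W')` → elements = ['W'].
2. The try body completes without raising.
3. finally always runs: `elements.append('M')` → elements = ['W', 'M'].
Result: ['W', 'M']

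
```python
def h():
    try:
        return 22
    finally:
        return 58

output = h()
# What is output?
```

Step-by-step execution trace:
1. `h()` enters try: `return 22` sets pending return value 22.
2. Before returning, `finally: return 58` runs and overrides the pending return.
3. h() returns 58 → output = 58.
Result: 58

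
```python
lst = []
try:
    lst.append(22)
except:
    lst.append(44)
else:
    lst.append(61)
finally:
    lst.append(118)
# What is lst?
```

Step-by-step execution trace:
1. try: `lst.append(22)` → lst = [22]. No exception raised.
2. `except` is skipped.
3. `else` runs: `lst.append(61)` → lst = [22, 61].
4. `finally` always runs: `lst.append(118)` → lst = [22, 61, 118].
Result: [22, 61, 118]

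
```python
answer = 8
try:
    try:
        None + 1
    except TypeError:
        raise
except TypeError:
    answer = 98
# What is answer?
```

Step-by-step execution trace:
1. Inner try: `None + 1` raises TypeError.
2. Inner `except TypeError` matches; bare `raise` re-raises the same TypeError.
3. Outer `except TypeError` matches → answer = 98.
Result: 98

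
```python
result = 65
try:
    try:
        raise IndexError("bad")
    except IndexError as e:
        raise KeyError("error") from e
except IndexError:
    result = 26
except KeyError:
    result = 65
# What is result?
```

Step-by-step execution trace:
1. Inner try raises IndexError; inner `except IndexError as e` catches it.
2. `raise KeyError(...) from e` raises KeyError (IndexError is attached as __cause__, but only KeyError is active).
3. Outer `except IndexError` does not match KeyError; skipped.
4. Outer `except KeyError` matches → result = 65.
Result: 65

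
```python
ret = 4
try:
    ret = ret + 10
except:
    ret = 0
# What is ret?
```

Step-by-step execution trace:
1. ret starts at 4.
2. try: `ret = ret + 10` → ret = 14. No exception raised.
3. `except` is skipped.
Result: 14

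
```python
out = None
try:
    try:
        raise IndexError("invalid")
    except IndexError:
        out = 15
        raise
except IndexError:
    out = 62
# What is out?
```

Step-by-step execution trace:
1. Inner try: `raise IndexError("invalid")` raises IndexError.
2. Inner `except IndexError` matches → out = 15.
3. bare `raise` re-raises the same IndexError.
4. Outer `except IndexError` matches → out = 62.
Result: 62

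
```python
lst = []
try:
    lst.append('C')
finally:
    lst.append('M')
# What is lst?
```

Step-by-step execution trace:
1. try: `lst.append('C')` → lst = ['C'].
2. The try body completes without raising.
3. finally always runs: `lst.append('M')` → lst = ['C', 'M'].
Result: ['C', 'M']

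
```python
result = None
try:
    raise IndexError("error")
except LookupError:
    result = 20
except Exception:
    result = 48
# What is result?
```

Step-by-step execution trace:
1. `raise IndexError(...)` raises IndexError.
2. `except LookupError` matches (IndexError is a subclass of LookupError) → result = 20.
3. `except Exception` is not reached.
Result: 20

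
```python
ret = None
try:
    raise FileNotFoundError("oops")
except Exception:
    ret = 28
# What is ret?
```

Step-by-step execution trace:
1. `raise FileNotFoundError(...)` raises FileNotFoundError.
2. `except Exception` matches (FileNotFoundError is a subclass of Exception) → ret = 28.
Result: 28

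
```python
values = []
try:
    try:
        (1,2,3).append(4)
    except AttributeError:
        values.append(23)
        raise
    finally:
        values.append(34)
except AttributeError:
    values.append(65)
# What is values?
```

Step-by-step execution trace:
1. Inner try: `(1,2,3).append(4)` raises AttributeError.
2. Inner `except AttributeError` matches → `values.append(23)` → values = [23].
3. bare `raise` re-raises AttributeError.
4. Inner `finally` runs during unwinding: `values.append(34)` → values = [23, 34].
5. Outer `except AttributeError` matches → `values.append(65)` → values = [23, 34, 65].
Result: [23, 34, 65]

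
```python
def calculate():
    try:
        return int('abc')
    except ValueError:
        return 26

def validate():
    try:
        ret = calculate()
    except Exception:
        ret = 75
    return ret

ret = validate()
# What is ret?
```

Step-by-step execution trace:
1. `validate()` calls `calculate()`.
2. In calculate: `int('abc')` raises ValueError; `except ValueError` catches it → returns 26.
3. In validate: `ret = calculate()` → ret = 26. No exception reaches validate.
4. `except Exception` is skipped; validate returns 26.
5. ret = 26.
Result: 26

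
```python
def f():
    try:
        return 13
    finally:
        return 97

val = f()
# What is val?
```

Step-by-step execution trace:
1. `f()` enters try: `return 13` sets pending return value 13.
2. Before returning, `finally: return 97` runs and overrides the pending return.
3. f() returns 97 → val = 97.
Result: 97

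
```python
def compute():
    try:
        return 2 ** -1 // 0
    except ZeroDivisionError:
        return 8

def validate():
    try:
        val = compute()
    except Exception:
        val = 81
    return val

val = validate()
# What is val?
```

Step-by-step execution trace:
1. `validate()` calls `compute()`.
2. In compute: `2 ** -1 // 0` raises ZeroDivisionError; `except ZeroDivisionError` catches it → returns 8.
3. In validate: `val = compute()` → val = 8. No exception reaches validate.
4. `except Exception` is skipped; validate returns 8.
5. val = 8.
Result: 8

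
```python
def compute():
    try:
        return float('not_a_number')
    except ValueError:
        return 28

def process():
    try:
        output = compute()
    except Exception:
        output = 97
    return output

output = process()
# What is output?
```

Step-by-step execution trace:
1. `process()` calls `compute()`.
2. In compute: `float('not_a_number')` raises ValueError; `except ValueError` catches it → returns 28.
3. In process: `output = compute()` → output = 28. No exception reaches process.
4. `except Exception` is skipped; process returns 28.
5. output = 28.
Result: 28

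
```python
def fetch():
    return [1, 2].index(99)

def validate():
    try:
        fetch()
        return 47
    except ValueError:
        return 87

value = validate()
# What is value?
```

Step-by-step execution trace:
1. `validate()` calls `fetch()`.
2. `fetch()` evaluates `[1, 2].index(99)`, which raises ValueError; it propagates to the caller.
3. `return 47` is not reached.
4. `except ValueError` in validate matches → returns 87.
5. value = 87.
Result: 87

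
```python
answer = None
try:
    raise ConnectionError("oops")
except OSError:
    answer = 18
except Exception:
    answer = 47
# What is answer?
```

Step-by-step execution trace:
1. `raise ConnectionError(...)` raises ConnectionError.
2. `except OSError` matches (ConnectionError is a subclass of OSError) → answer = 18.
3. `except Exception` is not reached.
Result: 18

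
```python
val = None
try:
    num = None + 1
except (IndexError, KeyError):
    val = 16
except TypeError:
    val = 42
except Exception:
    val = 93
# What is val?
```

Step-by-step execution trace:
1. `num = None + 1` raises TypeError.
2. `except (IndexError, KeyError)` does not match TypeError; skipped.
3. `except TypeError` matches (exact type match) → val = 42.
4. `except Exception` is not reached.
Result: 42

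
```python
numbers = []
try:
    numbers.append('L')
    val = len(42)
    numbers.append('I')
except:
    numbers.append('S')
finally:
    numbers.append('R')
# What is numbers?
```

Step-by-step execution trace:
1. try: `numbers.append('L')` → numbers = ['L'].
2. `val = len(42)` raises TypeError; `numbers.append('I')` is not reached.
3. bare `except` matches → `numbers.append('S')` → numbers = ['L', 'S'].
4. finally always runs: `numbers.append('R')` → numbers = ['L', 'S', 'R'].
Result: ['L', 'S', 'R']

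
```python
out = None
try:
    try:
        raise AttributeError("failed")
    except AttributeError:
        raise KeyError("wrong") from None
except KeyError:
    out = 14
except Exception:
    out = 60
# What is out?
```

Step-by-step execution trace:
1. Inner try raises AttributeError; inner `except AttributeError` catches it.
2. `raise KeyError(...) from None` raises KeyError (from None suppresses __context__, but the active exception is still KeyError).
3. Outer `except KeyError` matches → out = 14.
4. `except Exception` is not reached.
Result: 14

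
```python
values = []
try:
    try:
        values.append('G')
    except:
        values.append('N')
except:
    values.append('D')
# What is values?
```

Step-by-step execution trace:
1. Inner try: `values.append('G')` → values = ['G']. No exception raised.
2. Inner `except` is skipped.
3. Inner try completes normally; outer `except` is skipped.
Result: ['G']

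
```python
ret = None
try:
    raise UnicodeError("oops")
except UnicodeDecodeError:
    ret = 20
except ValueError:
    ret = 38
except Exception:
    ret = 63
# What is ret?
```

Step-by-step execution trace:
1. `raise UnicodeError(...)` raises UnicodeError.
2. `except UnicodeDecodeError` does not match (UnicodeError is not a subclass of UnicodeDecodeError); skipped.
3. `except ValueError` matches (UnicodeError is a subclass of ValueError) → ret = 38.
4. `except Exception` is not reached.
Result: 38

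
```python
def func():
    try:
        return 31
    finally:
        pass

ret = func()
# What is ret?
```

Step-by-step execution trace:
1. `func()` enters try: `return 31` sets pending return value 31.
2. Before returning, `finally: pass` runs (no effect).
3. func() returns 31 → ret = 31.
Result: 31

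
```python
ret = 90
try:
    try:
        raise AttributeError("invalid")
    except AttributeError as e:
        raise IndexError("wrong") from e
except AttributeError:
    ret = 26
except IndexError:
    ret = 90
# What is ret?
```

Step-by-step execution trace:
1. Inner try raises AttributeError; inner `except AttributeError as e` catches it.
2. `raise IndexError(...) from e` raises IndexError (AttributeError is attached as __cause__, but only IndexError is active).
3. Outer `except AttributeError` does not match IndexError; skipped.
4. Outer `except IndexError` matches → ret = 90.
Result: 90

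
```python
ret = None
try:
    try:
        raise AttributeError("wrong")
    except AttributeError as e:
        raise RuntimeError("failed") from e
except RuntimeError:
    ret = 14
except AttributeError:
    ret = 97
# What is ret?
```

Step-by-step execution trace:
1. Inner try raises AttributeError; inner `except AttributeError as e` catches it.
2. `raise RuntimeError(...) from e` raises RuntimeError (AttributeError is attached as __cause__, but only RuntimeError is active).
3. Outer `except RuntimeError` matches → ret = 14.
4. `except AttributeError` is not reached.
Result: 14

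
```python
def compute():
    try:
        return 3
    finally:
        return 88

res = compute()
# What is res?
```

Step-by-step execution trace:
1. `compute()` enters try: `return 3` sets pending return value 3.
2. Before returning, `finally: return 88` runs and overrides the pending return.
3. compute() returns 88 → res = 88.
Result: 88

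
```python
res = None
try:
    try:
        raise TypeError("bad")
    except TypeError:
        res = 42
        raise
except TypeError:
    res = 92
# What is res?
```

Step-by-step execution trace:
1. Inner try: `raise TypeError("bad")` raises TypeError.
2. Inner `except TypeError` matches → res = 42.
3. bare `raise` re-raises the same TypeError.
4. Outer `except TypeError` matches → res = 92.
Result: 92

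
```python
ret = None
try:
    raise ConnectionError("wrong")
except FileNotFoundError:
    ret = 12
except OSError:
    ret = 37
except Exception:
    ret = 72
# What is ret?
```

Step-by-step execution trace:
1. `raise ConnectionError(...)` raises ConnectionError.
2. `except FileNotFoundError` does not match (ConnectionError is not a subclass of FileNotFoundError); skipped.
3. `except OSError` matches (ConnectionError is a subclass of OSError) → ret = 37.
4. `except Exception` is not reached.
Result: 37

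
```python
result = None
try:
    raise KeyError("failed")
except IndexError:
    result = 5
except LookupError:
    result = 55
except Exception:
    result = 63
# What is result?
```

Step-by-step execution trace:
1. `raise KeyError(...)` raises KeyError.
2. `except IndexError` does not match (KeyError is not a subclass of IndexError); skipped.
3. `except LookupError` matches (KeyError is a subclass of LookupError) → result = 55.
4. `except Exception` is not reached.
Result: 55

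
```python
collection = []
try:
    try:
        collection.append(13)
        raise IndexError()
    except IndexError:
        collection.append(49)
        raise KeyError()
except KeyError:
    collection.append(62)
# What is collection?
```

Step-by-step execution trace:
1. Inner try: `collection.append(13)` → collection = [13].
2. `raise IndexError()` raises IndexError.
3. Inner `except IndexError` matches → `collection.append(49)` → collection = [13, 49].
4. `raise KeyError()` raises KeyError; propagates to outer try.
5. Outer `except KeyError` matches → `collection.append(62)` → collection = [13, 49, 62].
Result: [13, 49, 62]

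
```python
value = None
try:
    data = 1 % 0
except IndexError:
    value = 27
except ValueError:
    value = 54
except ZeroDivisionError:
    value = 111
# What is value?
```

Step-by-step execution trace:
1. `data = 1 % 0` raises ZeroDivisionError.
2. `except IndexError` does not match ZeroDivisionError; skipped.
3. `except ValueError` does not match ZeroDivisionError; skipped.
4. `except ZeroDivisionError` matches → value = 111.
Result: 111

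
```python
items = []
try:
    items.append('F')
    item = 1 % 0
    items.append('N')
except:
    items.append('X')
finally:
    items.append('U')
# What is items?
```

Step-by-step execution trace:
1. try: `items.append('F')` → items = ['F'].
2. `item = 1 % 0` raises ZeroDivisionError; `items.append('N')` is not reached.
3. bare `except` matches → `items.append('X')` → items = ['F', 'X'].
4. finally always runs: `items.append('U')` → items = ['F', 'X', 'U'].
Result: ['F', 'X', 'U']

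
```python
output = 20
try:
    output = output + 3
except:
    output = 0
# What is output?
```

Step-by-step execution trace:
1. output starts at 20.
2. try: `output = output + 3` → output = 23. No exception raised.
3. `except` is skipped.
Result: 23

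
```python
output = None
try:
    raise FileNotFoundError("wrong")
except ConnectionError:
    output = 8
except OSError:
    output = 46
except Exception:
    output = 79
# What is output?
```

Step-by-step execution trace:
1. `raise FileNotFoundError(...)` raises FileNotFoundError.
2. `except ConnectionError` does not match (FileNotFoundError is not a subclass of ConnectionError); skipped.
3. `except OSError` matches (FileNotFoundError is a subclass of OSError) → output = 46.
4. `except Exception` is not reached.
Result: 46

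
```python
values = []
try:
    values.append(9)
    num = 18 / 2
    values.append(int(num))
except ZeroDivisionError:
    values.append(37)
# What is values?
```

Step-by-step execution trace:
1. try: `values.append(9)` → values = [9].
2. `num = 18 / 2` → num = 9.0. No exception raised.
3. `values.append(int(num))` → values = [9, 9].
4. `except ZeroDivisionError` is skipped (no exception was raised).
Result: [9, 9]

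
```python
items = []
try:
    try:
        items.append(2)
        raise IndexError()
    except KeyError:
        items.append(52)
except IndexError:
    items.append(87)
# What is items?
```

Step-by-step execution trace:
1. Inner try: `items.append(2)` → items = [2].
2. `raise IndexError()` raises IndexError.
3. Inner `except KeyError` does not match IndexError; exception propagates to outer try.
4. Outer `except IndexError` matches → `items.append(87)` → items = [2, 87].
Result: [2, 87]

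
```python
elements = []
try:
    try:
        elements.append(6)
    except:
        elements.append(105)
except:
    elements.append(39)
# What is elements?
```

Step-by-step execution trace:
1. Inner try: `elements.append(6)` → elements = [6]. No exception raised.
2. Inner `except` is skipped.
3. Inner try completes normally; outer `except` is skipped.
Result: [6]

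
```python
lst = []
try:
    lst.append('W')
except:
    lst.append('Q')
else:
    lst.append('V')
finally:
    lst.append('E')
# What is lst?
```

Step-by-step execution trace:
1. try: `lst.append('W')` → lst = ['W']. No exception raised.
2. `except` is skipped.
3. `else` runs: `lst.append('V')` → lst = ['W', 'V'].
4. `finally` always runs: `lst.append('E')` → lst = ['W', 'V', 'E'].
Result: ['W', 'V', 'E']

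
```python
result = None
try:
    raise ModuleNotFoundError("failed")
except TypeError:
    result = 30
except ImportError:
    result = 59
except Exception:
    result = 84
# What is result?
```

Step-by-step execution trace:
1. `raise ModuleNotFoundError(...)` raises ModuleNotFoundError.
2. `except TypeError` does not match (ModuleNotFoundError is not a subclass of TypeError); skipped.
3. `except ImportError` matches (ModuleNotFoundError is a subclass of ImportError) → result = 59.
4. `except Exception` is not reached.
Result: 59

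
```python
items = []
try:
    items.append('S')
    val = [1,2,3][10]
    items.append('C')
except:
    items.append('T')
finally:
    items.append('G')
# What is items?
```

Step-by-step execution trace:
1. try: `items.append('S')` → items = ['S'].
2. `val = [1,2,3][10]` raises IndexError; `items.append('C')` is not reached.
3. bare `except` matches → `items.append('T')` → items = ['S', 'T'].
4. finally always runs: `items.append('G')` → items = ['S', 'T', 'G'].
Result: ['S', 'T', 'G']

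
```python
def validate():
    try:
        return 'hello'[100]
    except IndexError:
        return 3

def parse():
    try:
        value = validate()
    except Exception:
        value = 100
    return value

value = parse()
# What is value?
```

Step-by-step execution trace:
1. `parse()` calls `validate()`.
2. In validate: `'hello'[100]` raises IndexError; `except IndexError` catches it → returns 3.
3. In parse: `value = validate()` → value = 3. No exception reaches parse.
4. `except Exception` is skipped; parse returns 3.
5. value = 3.
Result: 3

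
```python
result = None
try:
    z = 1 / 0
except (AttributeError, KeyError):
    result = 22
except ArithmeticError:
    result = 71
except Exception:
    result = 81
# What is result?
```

Step-by-step execution trace:
1. `z = 1 / 0` raises ZeroDivisionError.
2. `except (AttributeError, KeyError)` does not match ZeroDivisionError; skipped.
3. `except ArithmeticError` matches (ZeroDivisionError is a subclass of ArithmeticError) → result = 71.
4. `except Exception` is not reached.
Result: 71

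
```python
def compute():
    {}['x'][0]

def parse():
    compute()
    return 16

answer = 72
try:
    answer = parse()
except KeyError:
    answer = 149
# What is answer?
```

Step-by-step execution trace:
1. answer starts at 72.
2. try: `parse()` calls `compute()`.
3. `compute()` evaluates `{}['x'][0]`, which raises KeyError; it propagates through parse (uncaught).
4. `return 16` in parse is not reached; the assignment to answer does not complete.
5. `except KeyError` matches → answer = 149.
Result: 149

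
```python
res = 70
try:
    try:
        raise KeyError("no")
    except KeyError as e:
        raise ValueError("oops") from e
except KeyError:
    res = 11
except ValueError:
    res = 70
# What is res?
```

Step-by-step execution trace:
1. Inner try raises KeyError; inner `except KeyError as e` catches it.
2. `raise ValueError(...) from e` raises ValueError (KeyError is attached as __cause__, but only ValueError is active).
3. Outer `except KeyError` does not match ValueError; skipped.
4. Outer `except ValueError` matches → res = 70.
Result: 70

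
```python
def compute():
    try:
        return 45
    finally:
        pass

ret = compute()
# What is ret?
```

Step-by-step execution trace:
1. `compute()` enters try: `return 45` sets pending return value 45.
2. Before returning, `finally: pass` runs (no effect).
3. compute() returns 45 → ret = 45.
Result: 45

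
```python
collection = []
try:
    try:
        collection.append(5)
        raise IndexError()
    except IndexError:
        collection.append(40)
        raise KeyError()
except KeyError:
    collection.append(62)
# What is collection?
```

Step-by-step execution trace:
1. Inner try: `collection.append(5)` → collection = [5].
2. `raise IndexError()` raises IndexError.
3. Inner `except IndexError` matches → `collection.append(40)` → collection = [5, 40].
4. `raise KeyError()` raises KeyError; propagates to outer try.
5. Outer `except KeyError` matches → `collection.append(62)` → collection = [5, 40, 62].
Result: [5, 40, 62]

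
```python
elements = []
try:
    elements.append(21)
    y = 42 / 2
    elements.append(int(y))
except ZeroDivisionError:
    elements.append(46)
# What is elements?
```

Step-by-step execution trace:
1. try: `elements.append(21)` → elements = [21].
2. `y = 42 / 2` → y = 21.0. No exception raised.
3. `elements.append(int(y))` → elements = [21, 21].
4. `except ZeroDivisionError` is skipped (no exception was raised).
Result: [21, 21]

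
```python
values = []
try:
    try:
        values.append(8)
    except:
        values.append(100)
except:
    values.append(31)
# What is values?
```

Step-by-step execution trace:
1. Inner try: `values.append(8)` → values = [8]. No exception raised.
2. Inner `except` is skipped.
3. Inner try completes normally; outer `except` is skipped.
Result: [8]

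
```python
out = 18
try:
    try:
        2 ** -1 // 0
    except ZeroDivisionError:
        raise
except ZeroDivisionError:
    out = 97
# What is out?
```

Step-by-step execution trace:
1. Inner try: `2 ** -1 // 0` raises ZeroDivisionError.
2. Inner `except ZeroDivisionError` matches; bare `raise` re-raises the same ZeroDivisionError.
3. Outer `except ZeroDivisionError` matches → out = 97.
Result: 97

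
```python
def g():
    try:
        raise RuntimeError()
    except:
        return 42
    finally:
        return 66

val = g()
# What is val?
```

Step-by-step execution trace:
1. `g()` enters try: `raise RuntimeError()` raises RuntimeError.
2. bare `except` matches → `return 42` sets pending return value 42.
3. Before returning, `finally: return 66` runs and overrides the pending return.
4. g() returns 66 → val = 66.
Result: 66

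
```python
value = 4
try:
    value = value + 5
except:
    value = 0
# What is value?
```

Step-by-step execution trace:
1. value starts at 4.
2. try: `value = value + 5` → value = 9. No exception raised.
3. `except` is skipped.
Result: 9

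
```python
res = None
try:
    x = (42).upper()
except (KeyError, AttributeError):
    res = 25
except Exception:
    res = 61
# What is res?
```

Step-by-step execution trace:
1. `x = (42).upper()` raises AttributeError.
2. `except (KeyError, AttributeError)` matches (AttributeError is in the tuple) → res = 25.
3. `except Exception` is not reached.
Result: 25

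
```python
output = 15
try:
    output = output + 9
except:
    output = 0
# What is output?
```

Step-by-step execution trace:
1. output starts at 15.
2. try: `output = output + 9` → output = 24. No exception raised.
3. `except` is skipped.
Result: 24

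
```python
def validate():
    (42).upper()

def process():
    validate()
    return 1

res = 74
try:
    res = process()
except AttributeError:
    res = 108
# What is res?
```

Step-by-step execution trace:
1. res starts at 74.
2. try: `process()` calls `validate()`.
3. `validate()` evaluates `(42).upper()`, which raises AttributeError; it propagates through process (uncaught).
4. `return 1` in process is not reached; the assignment to res does not complete.
5. `except AttributeError` matches → res = 108.
Result: 108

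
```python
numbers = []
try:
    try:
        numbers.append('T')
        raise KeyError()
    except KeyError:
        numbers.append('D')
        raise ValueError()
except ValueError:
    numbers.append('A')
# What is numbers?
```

Step-by-step execution trace:
1. Inner try: `numbers.append('T')` → numbers = ['T'].
2. `raise KeyError()` raises KeyError.
3. Inner `except KeyError` matches → `numbers.append('D')` → numbers = ['T', 'D'].
4. `raise ValueError()` raises ValueError; propagates to outer try.
5. Outer `except ValueError` matches → `numbers.append('A')` → numbers = ['T', 'D', 'A'].
Result: ['T', 'D', 'A']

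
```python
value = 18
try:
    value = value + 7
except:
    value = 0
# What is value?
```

Step-by-step execution trace:
1. value starts at 18.
2. try: `value = value + 7` → value = 25. No exception raised.
3. `except` is skipped.
Result: 25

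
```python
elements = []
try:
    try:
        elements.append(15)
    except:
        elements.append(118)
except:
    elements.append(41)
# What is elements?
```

Step-by-step execution trace:
1. Inner try: `elements.append(15)` → elements = [15]. No exception raised.
2. Inner `except` is skipped.
3. Inner try completes normally; outer `except` is skipped.
Result: [15]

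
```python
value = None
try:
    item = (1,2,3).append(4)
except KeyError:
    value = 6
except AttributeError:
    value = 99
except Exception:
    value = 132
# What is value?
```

Step-by-step execution trace:
1. `item = (1,2,3).append(4)` raises AttributeError.
2. `except KeyError` does not match AttributeError; skipped.
3. `except AttributeError` matches → value = 99.
4. Remaining except clauses are skipped.
Result: 99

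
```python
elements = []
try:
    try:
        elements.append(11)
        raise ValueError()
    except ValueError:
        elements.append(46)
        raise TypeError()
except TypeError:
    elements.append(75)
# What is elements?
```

Step-by-step execution trace:
1. Inner try: `elements.append(11)` → elements = [11].
2. `raise ValueError()` raises ValueError.
3. Inner `except ValueError` matches → `elements.append(46)` → elements = [11, 46].
4. `raise TypeError()` raises TypeError; propagates to outer try.
5. Outer `except TypeError` matches → `elements.append(75)` → elements = [11, 46, 75].
Result: [11, 46, 75]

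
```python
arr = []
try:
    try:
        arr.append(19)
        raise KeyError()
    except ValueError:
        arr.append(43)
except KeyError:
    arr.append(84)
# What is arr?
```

Step-by-step execution trace:
1. Inner try: `arr.append(19)` → arr = [19].
2. `raise KeyError()` raises KeyError.
3. Inner `except ValueError` does not match KeyError; exception propagates to outer try.
4. Outer `except KeyError` matches → `arr.append(84)` → arr = [19, 84].
Result: [19, 84]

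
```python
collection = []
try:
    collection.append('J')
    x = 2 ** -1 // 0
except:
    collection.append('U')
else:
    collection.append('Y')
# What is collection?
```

Step-by-step execution trace:
1. try: `collection.append('J')` → collection = ['J'].
2. `x = 2 ** -1 // 0` raises ZeroDivisionError.
3. bare `except` matches → `collection.append('U')` → collection = ['J', 'U'].
4. `else` is skipped (an exception was raised).
Result: ['J', 'U']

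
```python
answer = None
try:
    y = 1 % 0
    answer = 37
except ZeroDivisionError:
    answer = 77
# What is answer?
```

Step-by-step execution trace:
1. `y = 1 % 0` raises ZeroDivisionError.
2. `answer = 37` is not reached.
3. `except ZeroDivisionError` matches → answer = 77.
Result: 77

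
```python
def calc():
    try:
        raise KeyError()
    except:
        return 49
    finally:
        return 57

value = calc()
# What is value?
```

Step-by-step execution trace:
1. `calc()` enters try: `raise KeyError()` raises KeyError.
2. bare `except` matches → `return 49` sets pending return value 49.
3. Before returning, `finally: return 57` runs and overrides the pending return.
4. calc() returns 57 → value = 57.
Result: 57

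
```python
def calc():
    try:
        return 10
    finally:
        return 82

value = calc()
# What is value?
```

Step-by-step execution trace:
1. `calc()` enters try: `return 10` sets pending return value 10.
2. Before returning, `finally: return 82` runs and overrides the pending return.
3. calc() returns 82 → value = 82.
Result: 82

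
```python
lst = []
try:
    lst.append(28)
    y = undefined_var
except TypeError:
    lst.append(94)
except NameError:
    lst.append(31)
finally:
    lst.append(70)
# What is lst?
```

Step-by-step execution trace:
1. try: `lst.append(28)` → lst = [28].
2. `y = undefined_var` raises NameError.
3. `except TypeError` does not match NameError; skipped.
4. `except NameError` matches → `lst.append(31)` → lst = [28, 31].
5. finally always runs: `lst.append(70)` → lst = [28, 31, 70].
Result: [28, 31, 70]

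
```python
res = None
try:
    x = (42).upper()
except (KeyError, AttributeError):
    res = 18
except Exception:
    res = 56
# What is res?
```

Step-by-step execution trace:
1. `x = (42).upper()` raises AttributeError.
2. `except (KeyError, AttributeError)` matches (AttributeError is in the tuple) → res = 18.
3. `except Exception` is not reached.
Result: 18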